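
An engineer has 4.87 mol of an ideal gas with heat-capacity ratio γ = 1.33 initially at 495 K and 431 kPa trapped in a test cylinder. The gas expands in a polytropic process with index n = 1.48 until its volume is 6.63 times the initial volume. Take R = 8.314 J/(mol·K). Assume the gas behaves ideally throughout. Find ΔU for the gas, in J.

-36200 J

V₁ = nRT₁/P₁ = 4.87×8.314×495/431 = 46.5 L.
Polytropic n=1.48: T₂ = T₁(V₁/V₂)^(n−1) = 495×(0.151)^0.48 = 200 K; P₂ = P₁(V₁/V₂)^n = 26.2 kPa.
For an ideal gas ΔU = nCvΔT with Cv = R/(γ−1) = 25.2 J/(mol·K).
ΔU = 4.87×25.2×(200−495) = -36200 J.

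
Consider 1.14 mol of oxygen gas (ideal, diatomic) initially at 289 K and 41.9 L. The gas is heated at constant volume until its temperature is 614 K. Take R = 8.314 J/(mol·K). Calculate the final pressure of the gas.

139 kPa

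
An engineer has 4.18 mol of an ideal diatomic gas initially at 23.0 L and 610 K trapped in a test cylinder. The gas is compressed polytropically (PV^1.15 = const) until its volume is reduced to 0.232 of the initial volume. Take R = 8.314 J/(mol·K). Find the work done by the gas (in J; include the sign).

-34600 J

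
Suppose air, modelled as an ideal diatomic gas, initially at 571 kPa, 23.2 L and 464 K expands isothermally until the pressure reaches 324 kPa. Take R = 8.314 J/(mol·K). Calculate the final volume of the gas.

40.9 L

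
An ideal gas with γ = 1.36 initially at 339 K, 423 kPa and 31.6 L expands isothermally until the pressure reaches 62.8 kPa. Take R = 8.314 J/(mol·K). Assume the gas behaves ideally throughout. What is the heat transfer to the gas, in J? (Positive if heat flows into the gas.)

n = P₁V₁/(RT₁) = 423×31.6/(8.314×339) = 4.74 mol.
Isothermal: T stays 339 K; PV = const ⇒ V₂ = 213 L, P₂ = 62.8 kPa.
ΔU = 0 (ideal gas, T constant).
W = nRT ln(V₂/V₁) = 4.74×8.314×339×ln(6.74) = 25500 J.
Q = ΔU + W = 25500 J.

25500 J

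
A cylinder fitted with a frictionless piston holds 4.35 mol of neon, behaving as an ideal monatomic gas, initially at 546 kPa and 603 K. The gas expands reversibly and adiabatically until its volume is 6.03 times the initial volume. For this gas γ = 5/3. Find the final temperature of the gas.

V₁ = nRT₁/P₁ = 4.35×8.314×603/546 = 39.9 L.
Adiabatic: TV^(γ−1) = const ⇒ T₂ = 603×(0.166)^0.667 = 182 K; PV^γ = const ⇒ P₂ = 27.3 kPa.

182 K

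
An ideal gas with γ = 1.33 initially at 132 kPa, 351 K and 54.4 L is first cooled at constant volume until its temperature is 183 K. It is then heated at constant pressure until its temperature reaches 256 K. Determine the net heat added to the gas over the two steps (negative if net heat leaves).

n = P₁V₁/(RT₁) = 132×54.4/(8.314×351) = 2.46 mol.
Step 1 — Isochoric: V stays 54.4 L; P/T = const ⇒ T₂ = 183 K, P₂ = 68.8 kPa.
W = 0 (no volume change).
ΔU = nCvΔT = 2.46×25.2×(183−351) = -10400 J.
Q = ΔU = -10400 J.
State after step 1: P = 68.8 kPa, V = 54.4 L, T = 183 K.
Step 2 — Isobaric: P stays 68.8 kPa; V/T = const ⇒ T₂ = 256 K, V₂ = 76.1 L.
W = PΔV = 68.8×(76.1−54.4) kPa·L = 1490 J.
ΔU = nCvΔT = 2.46×25.2×(256−183) = 4530 J.
Q = ΔU + W = nCpΔT = 6020 J.
Net over both steps: W = 1490 J, Q = -4400 J, ΔU = -5890 J.

-4400 J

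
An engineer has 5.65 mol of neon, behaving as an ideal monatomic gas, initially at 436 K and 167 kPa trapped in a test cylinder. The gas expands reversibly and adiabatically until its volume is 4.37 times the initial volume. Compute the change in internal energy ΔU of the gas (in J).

-19200 J

V₁ = nRT₁/P₁ = 5.65×8.314×436/167 = 123 L.
Adiabatic: TV^(γ−1) = const ⇒ T₂ = 436×(0.229)^0.667 = 163 K; PV^γ = const ⇒ P₂ = 14.3 kPa.
For an ideal gas ΔU = nCvΔT with Cv = (3/2)R = 12.5 J/(mol·K).
ΔU = 5.65×12.5×(163−436) = -19200 J.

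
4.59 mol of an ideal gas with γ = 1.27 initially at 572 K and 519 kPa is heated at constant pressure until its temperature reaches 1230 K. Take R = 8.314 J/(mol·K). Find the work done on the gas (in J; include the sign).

V₁ = nRT₁/P₁ = 4.59×8.314×572/519 = 42.1 L.
Isobaric: P stays 519 kPa; V/T = const ⇒ T₂ = 1230 K, V₂ = 90.4 L.
W = PΔV = 519×(90.4−42.1) kPa·L = 25100 J.
Work done on the gas = −W_by = -25100 J.

-25100 J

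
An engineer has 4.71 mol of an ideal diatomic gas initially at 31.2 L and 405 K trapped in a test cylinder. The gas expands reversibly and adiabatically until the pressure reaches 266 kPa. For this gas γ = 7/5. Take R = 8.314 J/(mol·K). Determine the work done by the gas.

6700 J

P₁ = nRT₁/V₁ = 4.71×8.314×405/31.2 = 508 kPa.
Adiabatic: T₂/T₁ = (P₂/P₁)^((γ−1)/γ) ⇒ T₂ = 405×(0.523)^0.286 = 337 K; V₂ = 49.6 L.
ΔU = nCvΔT = 4.71×20.8×(337−405) = -6700 J.
Q = 0 for an adiabatic process, so W = −ΔU = 6700 J.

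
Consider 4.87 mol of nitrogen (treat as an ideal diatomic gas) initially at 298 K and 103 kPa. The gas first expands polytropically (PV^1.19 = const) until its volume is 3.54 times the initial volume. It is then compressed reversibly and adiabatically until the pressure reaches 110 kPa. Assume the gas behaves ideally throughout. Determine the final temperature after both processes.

367 K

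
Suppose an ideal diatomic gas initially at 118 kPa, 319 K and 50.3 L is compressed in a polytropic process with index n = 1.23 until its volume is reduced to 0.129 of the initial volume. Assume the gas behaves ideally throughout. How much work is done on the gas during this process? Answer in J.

n = P₁V₁/(RT₁) = 118×50.3/(8.314×319) = 2.24 mol.
Polytropic n=1.23: T₂ = T₁(V₁/V₂)^(n−1) = 319×(7.75)^0.23 = 511 K; P₂ = P₁(V₁/V₂)^n = 1470 kPa.
W = (P₁V₁−P₂V₂)/(n−1) = (118×50.3−1470×6.49)/0.23 = -15500 J.
Work done on the gas = −W_by = 15500 J.

15500 J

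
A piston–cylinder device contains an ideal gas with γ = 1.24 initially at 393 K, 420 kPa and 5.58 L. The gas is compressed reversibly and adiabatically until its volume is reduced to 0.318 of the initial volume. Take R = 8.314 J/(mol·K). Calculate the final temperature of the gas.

Adiabatic: TV^(γ−1) = const ⇒ T₂ = 393×(3.14)^0.240 = 517 K; PV^γ = const ⇒ P₂ = 1740 kPa.

517 K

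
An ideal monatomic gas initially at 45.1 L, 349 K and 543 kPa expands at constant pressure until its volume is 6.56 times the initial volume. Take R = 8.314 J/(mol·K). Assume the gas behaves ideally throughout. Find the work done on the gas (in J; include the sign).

n = P₁V₁/(RT₁) = 543×45.1/(8.314×349) = 8.44 mol.
Isobaric: P stays 543 kPa; V/T = const ⇒ T₂ = 2290 K, V₂ = 296 L.
W = PΔV = 543×(296−45.1) kPa·L = 136000 J.
Work done on the gas = −W_by = -136000 J.

-136000 J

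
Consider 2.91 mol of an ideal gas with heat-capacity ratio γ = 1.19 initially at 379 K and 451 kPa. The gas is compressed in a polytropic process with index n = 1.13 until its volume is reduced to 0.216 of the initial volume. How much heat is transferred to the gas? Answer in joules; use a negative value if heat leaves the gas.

-4910 J

V₁ = nRT₁/P₁ = 2.91×8.314×379/451 = 20.3 L.
Polytropic n=1.13: T₂ = T₁(V₁/V₂)^(n−1) = 379×(4.63)^0.13 = 463 K; P₂ = P₁(V₁/V₂)^n = 2550 kPa.
W = (P₁V₁−P₂V₂)/(n−1) = (451×20.3−2550×4.39)/0.13 = -15500 J.
ΔU = nCvΔT = 2.91×43.8×(463−379) = 10600 J.
Q = ΔU + W = -4910 J.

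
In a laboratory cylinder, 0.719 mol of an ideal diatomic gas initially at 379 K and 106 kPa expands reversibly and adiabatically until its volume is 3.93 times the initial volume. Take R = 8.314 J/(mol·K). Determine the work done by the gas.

2390 J

V₁ = nRT₁/P₁ = 0.719×8.314×379/106 = 21.4 L.
Adiabatic: TV^(γ−1) = const ⇒ T₂ = 379×(0.254)^0.400 = 219 K; PV^γ = const ⇒ P₂ = 15.6 kPa.
ΔU = nCvΔT = 0.719×20.8×(219−379) = -2390 J.
Q = 0 for an adiabatic process, so W = −ΔU = 2390 J.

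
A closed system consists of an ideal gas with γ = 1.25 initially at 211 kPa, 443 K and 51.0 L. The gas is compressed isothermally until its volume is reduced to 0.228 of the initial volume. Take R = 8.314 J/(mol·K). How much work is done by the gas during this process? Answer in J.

-15900 J

n = P₁V₁/(RT₁) = 211×51.0/(8.314×443) = 2.92 mol.
Isothermal: T stays 443 K; PV = const ⇒ V₂ = 11.6 L, P₂ = 925 kPa.
W = nRT ln(V₂/V₁) = 2.92×8.314×443×ln(0.228) = -15900 J.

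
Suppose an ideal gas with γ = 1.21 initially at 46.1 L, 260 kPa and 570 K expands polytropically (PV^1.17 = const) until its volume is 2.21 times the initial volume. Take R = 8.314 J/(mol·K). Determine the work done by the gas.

n = P₁V₁/(RT₁) = 260×46.1/(8.314×570) = 2.53 mol.
Polytropic n=1.17: T₂ = T₁(V₁/V₂)^(n−1) = 570×(0.452)^0.17 = 498 K; P₂ = P₁(V₁/V₂)^n = 103 kPa.
W = (P₁V₁−P₂V₂)/(n−1) = (260×46.1−103×102)/0.17 = 8890 J.

8890 J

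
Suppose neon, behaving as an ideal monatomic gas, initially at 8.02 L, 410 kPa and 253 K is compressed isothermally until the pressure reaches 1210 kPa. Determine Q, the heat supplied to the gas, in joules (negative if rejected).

-3560 J

n = P₁V₁/(RT₁) = 410×8.02/(8.314×253) = 1.56 mol.
Isothermal: T stays 253 K; PV = const ⇒ V₂ = 2.72 L, P₂ = 1210 kPa.
ΔU = 0 (ideal gas, T constant).
W = nRT ln(V₂/V₁) = 1.56×8.314×253×ln(0.339) = -3560 J.
Q = ΔU + W = -3560 J.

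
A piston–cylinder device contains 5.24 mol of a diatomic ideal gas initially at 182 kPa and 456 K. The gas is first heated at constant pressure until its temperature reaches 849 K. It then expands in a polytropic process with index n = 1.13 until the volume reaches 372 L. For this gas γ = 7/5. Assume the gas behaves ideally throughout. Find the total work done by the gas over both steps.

V₁ = nRT₁/P₁ = 5.24×8.314×456/182 = 109 L.
Step 1 — Isobaric: P stays 182 kPa; V/T = const ⇒ T₂ = 849 K, V₂ = 203 L.
W = PΔV = 182×(203−109) kPa·L = 17100 J.
ΔU = nCvΔT = 5.24×20.8×(849−456) = 42800 J.
Q = ΔU + W = nCpΔT = 59900 J.
State after step 1: P = 182 kPa, V = 203 L, T = 849 K.
Step 2 — Polytropic n=1.13: T₂ = T₁(V₁/V₂)^(n−1) = 849×(0.546)^0.13 = 785 K; P₂ = P₁(V₁/V₂)^n = 91.9 kPa.
W = (P₁V₁−P₂V₂)/(n−1) = (182×203−91.9×372)/0.13 = 21500 J.
ΔU = nCvΔT = 5.24×20.8×(785−849) = -6990 J.
Q = ΔU + W = 14500 J.
Net over both steps: W = 38600 J, Q = 74400 J, ΔU = 35800 J.

38600 J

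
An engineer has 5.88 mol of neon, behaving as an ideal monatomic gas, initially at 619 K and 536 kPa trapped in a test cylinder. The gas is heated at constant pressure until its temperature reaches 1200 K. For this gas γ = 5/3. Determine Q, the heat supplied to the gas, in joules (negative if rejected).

V₁ = nRT₁/P₁ = 5.88×8.314×619/536 = 56.5 L.
Isobaric: P stays 536 kPa; V/T = const ⇒ T₂ = 1200 K, V₂ = 109 L.
W = PΔV = 536×(109−56.5) kPa·L = 28400 J.
ΔU = nCvΔT = 5.88×12.5×(1200−619) = 42600 J.
Q = ΔU + W = nCpΔT = 71000 J.

71000 J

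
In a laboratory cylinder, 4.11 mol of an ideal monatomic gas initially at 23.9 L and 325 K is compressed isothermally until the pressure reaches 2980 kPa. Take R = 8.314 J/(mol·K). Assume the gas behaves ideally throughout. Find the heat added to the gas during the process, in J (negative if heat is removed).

-20600 J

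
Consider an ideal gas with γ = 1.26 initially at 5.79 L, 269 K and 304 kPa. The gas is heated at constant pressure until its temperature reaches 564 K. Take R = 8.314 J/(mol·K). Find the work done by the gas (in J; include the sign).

n = P₁V₁/(RT₁) = 304×5.79/(8.314×269) = 0.787 mol.
Isobaric: P stays 304 kPa; V/T = const ⇒ T₂ = 564 K, V₂ = 12.1 L.
W = PΔV = 304×(12.1−5.79) kPa·L = 1930 J.

1930 J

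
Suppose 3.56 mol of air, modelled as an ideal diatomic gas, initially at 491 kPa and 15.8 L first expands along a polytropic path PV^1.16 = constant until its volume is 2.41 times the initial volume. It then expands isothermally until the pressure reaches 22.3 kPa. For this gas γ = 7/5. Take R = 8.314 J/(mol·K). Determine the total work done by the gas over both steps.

T₁ = P₁V₁/(nR) = 491×15.8/(3.56×8.314) = 262 K.
Step 1 — Polytropic n=1.16: T₂ = T₁(V₁/V₂)^(n−1) = 262×(0.415)^0.16 = 228 K; P₂ = P₁(V₁/V₂)^n = 177 kPa.
W = (P₁V₁−P₂V₂)/(n−1) = (491×15.8−177×38.1)/0.16 = 6370 J.
ΔU = nCvΔT = 3.56×20.8×(228−262) = -2550 J.
Q = ΔU + W = 3820 J.
State after step 1: P = 177 kPa, V = 38.1 L, T = 228 K.
Step 2 — Isothermal: T stays 228 K; PV = const ⇒ V₂ = 302 L, P₂ = 22.3 kPa.
ΔU = 0 (ideal gas, T constant).
W = nRT ln(V₂/V₁) = 3.56×8.314×228×ln(7.94) = 14000 J.
Q = ΔU + W = 14000 J.
Net over both steps: W = 20300 J, Q = 17800 J, ΔU = -2550 J.

20300 J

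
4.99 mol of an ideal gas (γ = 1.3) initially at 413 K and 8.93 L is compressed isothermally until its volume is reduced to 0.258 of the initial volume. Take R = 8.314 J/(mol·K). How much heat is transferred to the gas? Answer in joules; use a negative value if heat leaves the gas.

P₁ = nRT₁/V₁ = 4.99×8.314×413/8.93 = 1920 kPa.
Isothermal: T stays 413 K; PV = const ⇒ V₂ = 2.30 L, P₂ = 7440 kPa.
ΔU = 0 (ideal gas, T constant).
W = nRT ln(V₂/V₁) = 4.99×8.314×413×ln(0.258) = -23200 J.
Q = ΔU + W = -23200 J.

-23200 J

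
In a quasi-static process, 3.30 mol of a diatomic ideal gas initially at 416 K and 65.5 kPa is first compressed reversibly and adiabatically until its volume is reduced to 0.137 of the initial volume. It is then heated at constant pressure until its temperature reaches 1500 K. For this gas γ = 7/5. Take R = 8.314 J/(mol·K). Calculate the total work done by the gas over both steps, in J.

-18800 J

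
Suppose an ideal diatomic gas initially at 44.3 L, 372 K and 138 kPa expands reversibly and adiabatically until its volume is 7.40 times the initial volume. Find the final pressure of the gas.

Adiabatic: TV^(γ−1) = const ⇒ T₂ = 372×(0.135)^0.400 = 167 K; PV^γ = const ⇒ P₂ = 8.37 kPa.

8.37 kPa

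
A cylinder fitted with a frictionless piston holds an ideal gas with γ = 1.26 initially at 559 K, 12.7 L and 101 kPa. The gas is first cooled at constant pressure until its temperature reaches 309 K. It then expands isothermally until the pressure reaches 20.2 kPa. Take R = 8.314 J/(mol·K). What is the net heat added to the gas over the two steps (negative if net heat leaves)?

n = P₁V₁/(RT₁) = 101×12.7/(8.314×559) = 0.276 mol.
Step 1 — Isobaric: P stays 101 kPa; V/T = const ⇒ T₂ = 309 K, V₂ = 7.02 L.
W = PΔV = 101×(7.02−12.7) kPa·L = -574 J.
ΔU = nCvΔT = 0.276×32.0×(309−559) = -2210 J.
Q = ΔU + W = nCpΔT = -2780 J.
State after step 1: P = 101 kPa, V = 7.02 L, T = 309 K.
Step 2 — Isothermal: T stays 309 K; PV = const ⇒ V₂ = 35.1 L, P₂ = 20.2 kPa.
ΔU = 0 (ideal gas, T constant).
W = nRT ln(V₂/V₁) = 0.276×8.314×309×ln(5.00) = 1140 J.
Q = ΔU + W = 1140 J.
Net over both steps: W = 568 J, Q = -1640 J, ΔU = -2210 J.

-1640 J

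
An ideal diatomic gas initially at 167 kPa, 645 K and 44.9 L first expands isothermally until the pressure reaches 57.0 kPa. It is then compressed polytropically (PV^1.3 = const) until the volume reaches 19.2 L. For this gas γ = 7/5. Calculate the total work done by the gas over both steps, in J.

n = P₁V₁/(RT₁) = 167×44.9/(8.314×645) = 1.40 mol.
Step 1 — Isothermal: T stays 645 K; PV = const ⇒ V₂ = 132 L, P₂ = 57.0 kPa.
ΔU = 0 (ideal gas, T constant).
W = nRT ln(V₂/V₁) = 1.40×8.314×645×ln(2.93) = 8060 J.
Q = ΔU + W = 8060 J.
State after step 1: P = 57.0 kPa, V = 132 L, T = 645 K.
Step 2 — Polytropic n=1.3: T₂ = T₁(V₁/V₂)^(n−1) = 645×(6.85)^0.30 = 1150 K; P₂ = P₁(V₁/V₂)^n = 696 kPa.
W = (P₁V₁−P₂V₂)/(n−1) = (57.0×132−696×19.2)/0.30 = -19500 J.
ΔU = nCvΔT = 1.40×20.8×(1150−645) = 14600 J.
Q = ΔU + W = -4880 J.
Net over both steps: W = -11500 J, Q = 3180 J, ΔU = 14600 J.

-11500 J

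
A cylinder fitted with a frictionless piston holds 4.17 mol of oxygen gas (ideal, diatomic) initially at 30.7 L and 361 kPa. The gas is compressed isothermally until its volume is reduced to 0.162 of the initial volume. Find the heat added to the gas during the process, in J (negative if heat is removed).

T₁ = P₁V₁/(nR) = 361×30.7/(4.17×8.314) = 320 K.
Isothermal: T stays 320 K; PV = const ⇒ V₂ = 4.97 L, P₂ = 2230 kPa.
ΔU = 0 (ideal gas, T constant).
W = nRT ln(V₂/V₁) = 4.17×8.314×320×ln(0.162) = -20200 J.
Q = ΔU + W = -20200 J.

-20200 J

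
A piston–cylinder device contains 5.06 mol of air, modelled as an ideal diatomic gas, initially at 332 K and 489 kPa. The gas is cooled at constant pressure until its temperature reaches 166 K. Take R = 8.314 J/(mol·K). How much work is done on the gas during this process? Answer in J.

V₁ = nRT₁/P₁ = 5.06×8.314×332/489 = 28.6 L.
Isobaric: P stays 489 kPa; V/T = const ⇒ T₂ = 166 K, V₂ = 14.3 L.
W = PΔV = 489×(14.3−28.6) kPa·L = -6980 J.
Work done on the gas = −W_by = 6980 J.

6980 J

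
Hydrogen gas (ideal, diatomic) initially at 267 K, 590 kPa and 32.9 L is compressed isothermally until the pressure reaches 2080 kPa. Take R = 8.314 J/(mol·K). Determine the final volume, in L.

Isothermal: T stays 267 K; PV = const ⇒ V₂ = 9.33 L, P₂ = 2080 kPa.

9.33 L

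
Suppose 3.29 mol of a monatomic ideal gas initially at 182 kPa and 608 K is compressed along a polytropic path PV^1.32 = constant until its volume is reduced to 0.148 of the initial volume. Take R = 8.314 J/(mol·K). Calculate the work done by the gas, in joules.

-43800 J

V₁ = nRT₁/P₁ = 3.29×8.314×608/182 = 91.4 L.
Polytropic n=1.32: T₂ = T₁(V₁/V₂)^(n−1) = 608×(6.76)^0.32 = 1120 K; P₂ = P₁(V₁/V₂)^n = 2270 kPa.
W = (P₁V₁−P₂V₂)/(n−1) = (182×91.4−2270×13.5)/0.32 = -43800 J.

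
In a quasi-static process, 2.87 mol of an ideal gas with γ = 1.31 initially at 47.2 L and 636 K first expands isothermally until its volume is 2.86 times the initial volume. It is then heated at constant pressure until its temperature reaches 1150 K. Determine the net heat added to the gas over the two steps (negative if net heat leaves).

P₁ = nRT₁/V₁ = 2.87×8.314×636/47.2 = 322 kPa.
Step 1 — Isothermal: T stays 636 K; PV = const ⇒ V₂ = 135 L, P₂ = 112 kPa.
ΔU = 0 (ideal gas, T constant).
W = nRT ln(V₂/V₁) = 2.87×8.314×636×ln(2.86) = 15900 J.
Q = ΔU + W = 15900 J.
State after step 1: P = 112 kPa, V = 135 L, T = 636 K.
Step 2 — Isobaric: P stays 112 kPa; V/T = const ⇒ T₂ = 1150 K, V₂ = 244 L.
W = PΔV = 112×(244−135) kPa·L = 12300 J.
ΔU = nCvΔT = 2.87×26.8×(1150−636) = 39600 J.
Q = ΔU + W = nCpΔT = 51800 J.
Net over both steps: W = 28200 J, Q = 67800 J, ΔU = 39600 J.

67800 J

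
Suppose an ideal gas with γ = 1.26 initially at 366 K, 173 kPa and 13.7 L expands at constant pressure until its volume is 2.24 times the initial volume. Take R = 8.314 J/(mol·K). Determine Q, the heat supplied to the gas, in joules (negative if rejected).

14200 J

n = P₁V₁/(RT₁) = 173×13.7/(8.314×366) = 0.779 mol.
Isobaric: P stays 173 kPa; V/T = const ⇒ T₂ = 820 K, V₂ = 30.7 L.
W = PΔV = 173×(30.7−13.7) kPa·L = 2940 J.
ΔU = nCvΔT = 0.779×32.0×(820−366) = 11300 J.
Q = ΔU + W = nCpΔT = 14200 J.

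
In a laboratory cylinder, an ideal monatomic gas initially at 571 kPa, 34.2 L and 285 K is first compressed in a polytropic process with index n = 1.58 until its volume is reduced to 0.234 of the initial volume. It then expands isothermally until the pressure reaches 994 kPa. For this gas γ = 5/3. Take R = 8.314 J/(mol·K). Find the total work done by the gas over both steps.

n = P₁V₁/(RT₁) = 571×34.2/(8.314×285) = 8.24 mol.
Step 1 — Polytropic n=1.58: T₂ = T₁(V₁/V₂)^(n−1) = 285×(4.27)^0.58 = 662 K; P₂ = P₁(V₁/V₂)^n = 5670 kPa.
W = (P₁V₁−P₂V₂)/(n−1) = (571×34.2−5670×8.00)/0.58 = -44500 J.
ΔU = nCvΔT = 8.24×12.5×(662−285) = 38700 J.
Q = ΔU + W = -5790 J.
State after step 1: P = 5670 kPa, V = 8.00 L, T = 662 K.
Step 2 — Isothermal: T stays 662 K; PV = const ⇒ V₂ = 45.6 L, P₂ = 994 kPa.
ΔU = 0 (ideal gas, T constant).
W = nRT ln(V₂/V₁) = 8.24×8.314×662×ln(5.70) = 78900 J.
Q = ΔU + W = 78900 J.
Net over both steps: W = 34400 J, Q = 73100 J, ΔU = 38700 J.

34400 J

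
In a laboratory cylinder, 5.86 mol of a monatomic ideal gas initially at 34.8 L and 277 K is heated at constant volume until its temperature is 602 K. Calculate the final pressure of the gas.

P₁ = nRT₁/V₁ = 5.86×8.314×277/34.8 = 388 kPa.
Isochoric: V stays 34.8 L; P/T = const ⇒ T₂ = 602 K, P₂ = 843 kPa.

843 kPa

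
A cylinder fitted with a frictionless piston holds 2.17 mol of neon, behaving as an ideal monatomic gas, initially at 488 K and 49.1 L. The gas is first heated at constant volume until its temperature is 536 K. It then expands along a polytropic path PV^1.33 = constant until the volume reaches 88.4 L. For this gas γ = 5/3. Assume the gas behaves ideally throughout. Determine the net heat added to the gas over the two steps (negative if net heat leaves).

P₁ = nRT₁/V₁ = 2.17×8.314×488/49.1 = 179 kPa.
Step 1 — Isochoric: V stays 49.1 L; P/T = const ⇒ T₂ = 536 K, P₂ = 197 kPa.
W = 0 (no volume change).
ΔU = nCvΔT = 2.17×12.5×(536−488) = 1300 J.
Q = ΔU = 1300 J.
State after step 1: P = 197 kPa, V = 49.1 L, T = 536 K.
Step 2 — Polytropic n=1.33: T₂ = T₁(V₁/V₂)^(n−1) = 536×(0.555)^0.33 = 441 K; P₂ = P₁(V₁/V₂)^n = 90.1 kPa.
W = (P₁V₁−P₂V₂)/(n−1) = (197×49.1−90.1×88.4)/0.33 = 5170 J.
ΔU = nCvΔT = 2.17×12.5×(441−536) = -2560 J.
Q = ΔU + W = 2610 J.
Net over both steps: W = 5170 J, Q = 3910 J, ΔU = -1260 J.

3910 J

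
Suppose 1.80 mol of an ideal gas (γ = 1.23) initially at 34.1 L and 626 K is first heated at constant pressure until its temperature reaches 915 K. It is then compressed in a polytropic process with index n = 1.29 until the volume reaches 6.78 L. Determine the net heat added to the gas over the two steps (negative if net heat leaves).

P₁ = nRT₁/V₁ = 1.80×8.314×626/34.1 = 275 kPa.
Step 1 — Isobaric: P stays 275 kPa; V/T = const ⇒ T₂ = 915 K, V₂ = 49.8 L.
W = PΔV = 275×(49.8−34.1) kPa·L = 4320 J.
ΔU = nCvΔT = 1.80×36.1×(915−626) = 18800 J.
Q = ΔU + W = nCpΔT = 23100 J.
State after step 1: P = 275 kPa, V = 49.8 L, T = 915 K.
Step 2 — Polytropic n=1.29: T₂ = T₁(V₁/V₂)^(n−1) = 915×(7.35)^0.29 = 1630 K; P₂ = P₁(V₁/V₂)^n = 3600 kPa.
W = (P₁V₁−P₂V₂)/(n−1) = (275×49.8−3600×6.78)/0.29 = -37000 J.
ΔU = nCvΔT = 1.80×36.1×(1630−915) = 46600 J.
Q = ΔU + W = 9650 J.
Net over both steps: W = -32700 J, Q = 32800 J, ΔU = 65400 J.

32800 J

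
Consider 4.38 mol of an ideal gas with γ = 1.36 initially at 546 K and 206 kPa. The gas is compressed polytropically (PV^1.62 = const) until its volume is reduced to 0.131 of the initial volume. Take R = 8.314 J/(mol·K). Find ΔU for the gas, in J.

V₁ = nRT₁/P₁ = 4.38×8.314×546/206 = 96.5 L.
Polytropic n=1.62: T₂ = T₁(V₁/V₂)^(n−1) = 546×(7.63)^0.62 = 1930 K; P₂ = P₁(V₁/V₂)^n = 5540 kPa.
For an ideal gas ΔU = nCvΔT with Cv = R/(γ−1) = 23.1 J/(mol·K).
ΔU = 4.38×23.1×(1930−546) = 140000 J.

140000 J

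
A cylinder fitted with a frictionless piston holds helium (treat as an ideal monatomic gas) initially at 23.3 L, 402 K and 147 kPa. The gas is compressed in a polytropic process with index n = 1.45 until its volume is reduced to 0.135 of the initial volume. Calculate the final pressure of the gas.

Polytropic n=1.45: T₂ = T₁(V₁/V₂)^(n−1) = 402×(7.41)^0.45 = 990 K; P₂ = P₁(V₁/V₂)^n = 2680 kPa.

2680 kPa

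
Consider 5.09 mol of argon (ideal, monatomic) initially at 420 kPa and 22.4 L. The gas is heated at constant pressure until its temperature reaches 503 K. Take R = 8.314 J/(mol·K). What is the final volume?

50.7 L

T₁ = P₁V₁/(nR) = 420×22.4/(5.09×8.314) = 222 K.
Isobaric: P stays 420 kPa; V/T = const ⇒ T₂ = 503 K, V₂ = 50.7 L.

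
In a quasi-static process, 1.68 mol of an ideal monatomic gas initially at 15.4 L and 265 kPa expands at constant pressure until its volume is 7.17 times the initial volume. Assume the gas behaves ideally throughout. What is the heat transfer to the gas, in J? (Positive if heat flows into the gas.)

62900 J

T₁ = P₁V₁/(nR) = 265×15.4/(1.68×8.314) = 292 K.
Isobaric: P stays 265 kPa; V/T = const ⇒ T₂ = 2090 K, V₂ = 110 L.
W = PΔV = 265×(110−15.4) kPa·L = 25200 J.
ΔU = nCvΔT = 1.68×12.5×(2090−292) = 37800 J.
Q = ΔU + W = nCpΔT = 62900 J.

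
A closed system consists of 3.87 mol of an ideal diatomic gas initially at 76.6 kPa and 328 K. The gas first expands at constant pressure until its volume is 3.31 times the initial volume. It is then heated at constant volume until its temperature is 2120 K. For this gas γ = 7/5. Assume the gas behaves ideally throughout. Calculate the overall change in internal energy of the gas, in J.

144000 J

V₁ = nRT₁/P₁ = 3.87×8.314×328/76.6 = 138 L.
Step 1 — Isobaric: P stays 76.6 kPa; V/T = const ⇒ T₂ = 1090 K, V₂ = 456 L.
W = PΔV = 76.6×(456−138) kPa·L = 24400 J.
ΔU = nCvΔT = 3.87×20.8×(1090−328) = 60900 J.
Q = ΔU + W = nCpΔT = 85300 J.
State after step 1: P = 76.6 kPa, V = 456 L, T = 1090 K.
Step 2 — Isochoric: V stays 456 L; P/T = const ⇒ T₂ = 2120 K, P₂ = 150 kPa.
W = 0 (no volume change).
ΔU = nCvΔT = 3.87×20.8×(2120−1090) = 83200 J.
Q = ΔU = 83200 J.
Net over both steps: W = 24400 J, Q = 169000 J, ΔU = 144000 J.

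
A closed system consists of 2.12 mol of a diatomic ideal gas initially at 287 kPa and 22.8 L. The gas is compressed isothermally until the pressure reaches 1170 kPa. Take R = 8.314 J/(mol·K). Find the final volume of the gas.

5.59 L

T₁ = P₁V₁/(nR) = 287×22.8/(2.12×8.314) = 371 K.
Isothermal: T stays 371 K; PV = const ⇒ V₂ = 5.59 L, P₂ = 1170 kPa.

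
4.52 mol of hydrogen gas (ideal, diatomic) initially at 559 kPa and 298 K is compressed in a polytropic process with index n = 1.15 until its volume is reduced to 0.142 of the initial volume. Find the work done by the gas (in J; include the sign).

V₁ = nRT₁/P₁ = 4.52×8.314×298/559 = 20.0 L.
Polytropic n=1.15: T₂ = T₁(V₁/V₂)^(n−1) = 298×(7.04)^0.15 = 399 K; P₂ = P₁(V₁/V₂)^n = 5280 kPa.
W = (P₁V₁−P₂V₂)/(n−1) = (559×20.0−5280×2.84)/0.15 = -25400 J.

-25400 J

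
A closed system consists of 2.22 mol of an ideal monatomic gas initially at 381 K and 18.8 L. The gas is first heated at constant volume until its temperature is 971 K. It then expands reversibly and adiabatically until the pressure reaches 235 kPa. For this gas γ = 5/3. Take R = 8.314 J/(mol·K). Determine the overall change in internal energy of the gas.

4810 J

P₁ = nRT₁/V₁ = 2.22×8.314×381/18.8 = 374 kPa.
Step 1 — Isochoric: V stays 18.8 L; P/T = const ⇒ T₂ = 971 K, P₂ = 953 kPa.
W = 0 (no volume change).
ΔU = nCvΔT = 2.22×12.5×(971−381) = 16300 J.
Q = ΔU = 16300 J.
State after step 1: P = 953 kPa, V = 18.8 L, T = 971 K.
Step 2 — Adiabatic: T₂/T₁ = (P₂/P₁)^((γ−1)/γ) ⇒ T₂ = 971×(0.247)^0.400 = 555 K; V₂ = 43.6 L.
ΔU = nCvΔT = 2.22×12.5×(555−971) = -11500 J.
Q = 0 for an adiabatic process, so W = −ΔU = 11500 J.
Net over both steps: W = 11500 J, Q = 16300 J, ΔU = 4810 J.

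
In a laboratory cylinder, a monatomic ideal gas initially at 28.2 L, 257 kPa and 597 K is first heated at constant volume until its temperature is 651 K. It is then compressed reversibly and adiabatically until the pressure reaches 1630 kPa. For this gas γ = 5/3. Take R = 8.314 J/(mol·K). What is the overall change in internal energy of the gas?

13100 J

n = P₁V₁/(RT₁) = 257×28.2/(8.314×597) = 1.46 mol.
Step 1 — Isochoric: V stays 28.2 L; P/T = const ⇒ T₂ = 651 K, P₂ = 280 kPa.
W = 0 (no volume change).
ΔU = nCvΔT = 1.46×12.5×(651−597) = 983 J.
Q = ΔU = 983 J.
State after step 1: P = 280 kPa, V = 28.2 L, T = 651 K.
Step 2 — Adiabatic: T₂/T₁ = (P₂/P₁)^((γ−1)/γ) ⇒ T₂ = 651×(5.82)^0.400 = 1320 K; V₂ = 9.81 L.
ΔU = nCvΔT = 1.46×12.5×(1320−651) = 12100 J.
Q = 0 for an adiabatic process, so W = −ΔU = -12100 J.
Net over both steps: W = -12100 J, Q = 983 J, ΔU = 13100 J.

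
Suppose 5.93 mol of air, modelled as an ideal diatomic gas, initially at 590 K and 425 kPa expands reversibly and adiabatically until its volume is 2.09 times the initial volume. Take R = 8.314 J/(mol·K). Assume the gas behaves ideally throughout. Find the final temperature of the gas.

439 K

V₁ = nRT₁/P₁ = 5.93×8.314×590/425 = 68.4 L.
Adiabatic: TV^(γ−1) = const ⇒ T₂ = 590×(0.478)^0.400 = 439 K; PV^γ = const ⇒ P₂ = 151 kPa.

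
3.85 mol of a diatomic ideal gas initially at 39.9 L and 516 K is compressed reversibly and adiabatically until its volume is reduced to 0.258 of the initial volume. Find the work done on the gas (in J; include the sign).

P₁ = nRT₁/V₁ = 3.85×8.314×516/39.9 = 414 kPa.
Adiabatic: TV^(γ−1) = const ⇒ T₂ = 516×(3.88)^0.400 = 887 K; PV^γ = const ⇒ P₂ = 2760 kPa.
ΔU = nCvΔT = 3.85×20.8×(887−516) = 29700 J.
Q = 0 for an adiabatic process, so W = −ΔU = -29700 J.
Work done on the gas = −W_by = 29700 J.

29700 J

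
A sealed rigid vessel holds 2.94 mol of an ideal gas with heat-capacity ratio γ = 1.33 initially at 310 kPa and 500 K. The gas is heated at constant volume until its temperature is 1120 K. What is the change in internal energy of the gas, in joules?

45900 J

V₁ = nRT₁/P₁ = 2.94×8.314×500/310 = 39.4 L.
Isochoric: V stays 39.4 L; P/T = const ⇒ T₂ = 1120 K, P₂ = 694 kPa.
For an ideal gas ΔU = nCvΔT with Cv = R/(γ−1) = 25.2 J/(mol·K).
ΔU = 2.94×25.2×(1120−500) = 45900 J.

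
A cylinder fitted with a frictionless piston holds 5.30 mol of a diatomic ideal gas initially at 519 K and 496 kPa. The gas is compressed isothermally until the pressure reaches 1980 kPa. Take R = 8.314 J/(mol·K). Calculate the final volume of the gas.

V₁ = nRT₁/P₁ = 5.30×8.314×519/496 = 46.1 L.
Isothermal: T stays 519 K; PV = const ⇒ V₂ = 11.6 L, P₂ = 1980 kPa.

11.6 L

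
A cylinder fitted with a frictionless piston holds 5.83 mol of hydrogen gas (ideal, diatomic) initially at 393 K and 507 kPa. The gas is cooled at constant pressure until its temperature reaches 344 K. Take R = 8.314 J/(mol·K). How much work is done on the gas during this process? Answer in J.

V₁ = nRT₁/P₁ = 5.83×8.314×393/507 = 37.6 L.
Isobaric: P stays 507 kPa; V/T = const ⇒ T₂ = 344 K, V₂ = 32.9 L.
W = PΔV = 507×(32.9−37.6) kPa·L = -2380 J.
Work done on the gas = −W_by = 2380 J.

2380 J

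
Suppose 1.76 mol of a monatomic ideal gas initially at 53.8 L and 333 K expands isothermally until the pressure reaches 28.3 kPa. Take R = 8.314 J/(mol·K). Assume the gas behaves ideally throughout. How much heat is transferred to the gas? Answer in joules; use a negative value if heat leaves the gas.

5670 J

P₁ = nRT₁/V₁ = 1.76×8.314×333/53.8 = 90.6 kPa.
Isothermal: T stays 333 K; PV = const ⇒ V₂ = 172 L, P₂ = 28.3 kPa.
ΔU = 0 (ideal gas, T constant).
W = nRT ln(V₂/V₁) = 1.76×8.314×333×ln(3.20) = 5670 J.
Q = ΔU + W = 5670 J.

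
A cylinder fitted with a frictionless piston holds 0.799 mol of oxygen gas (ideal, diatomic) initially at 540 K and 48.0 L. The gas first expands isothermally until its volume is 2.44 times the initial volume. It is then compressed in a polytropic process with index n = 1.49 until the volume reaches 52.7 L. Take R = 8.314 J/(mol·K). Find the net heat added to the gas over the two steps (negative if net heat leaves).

3990 J

P₁ = nRT₁/V₁ = 0.799×8.314×540/48.0 = 74.7 kPa.
Step 1 — Isothermal: T stays 540 K; PV = const ⇒ V₂ = 117 L, P₂ = 30.6 kPa.
ΔU = 0 (ideal gas, T constant).
W = nRT ln(V₂/V₁) = 0.799×8.314×540×ln(2.44) = 3200 J.
Q = ΔU + W = 3200 J.
State after step 1: P = 30.6 kPa, V = 117 L, T = 540 K.
Step 2 — Polytropic n=1.49: T₂ = T₁(V₁/V₂)^(n−1) = 540×(2.22)^0.49 = 799 K; P₂ = P₁(V₁/V₂)^n = 101 kPa.
W = (P₁V₁−P₂V₂)/(n−1) = (30.6×117−101×52.7)/0.49 = -3510 J.
ΔU = nCvΔT = 0.799×20.8×(799−540) = 4290 J.
Q = ΔU + W = 789 J.
Net over both steps: W = -306 J, Q = 3990 J, ΔU = 4290 J.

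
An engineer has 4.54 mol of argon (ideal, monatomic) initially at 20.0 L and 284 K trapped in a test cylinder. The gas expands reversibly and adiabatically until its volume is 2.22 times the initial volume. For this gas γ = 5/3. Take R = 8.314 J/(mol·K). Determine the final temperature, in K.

167 K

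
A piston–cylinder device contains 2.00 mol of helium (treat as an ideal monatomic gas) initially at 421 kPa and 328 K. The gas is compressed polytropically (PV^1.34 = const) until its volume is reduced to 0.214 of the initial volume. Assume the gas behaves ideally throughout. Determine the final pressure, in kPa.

V₁ = nRT₁/P₁ = 2.00×8.314×328/421 = 13.0 L.
Polytropic n=1.34: T₂ = T₁(V₁/V₂)^(n−1) = 328×(4.67)^0.34 = 554 K; P₂ = P₁(V₁/V₂)^n = 3320 kPa.

3320 kPa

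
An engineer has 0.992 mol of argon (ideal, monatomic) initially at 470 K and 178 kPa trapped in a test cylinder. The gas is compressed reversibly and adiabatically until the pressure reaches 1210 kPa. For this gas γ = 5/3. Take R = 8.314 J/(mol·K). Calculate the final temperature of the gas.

1010 K

V₁ = nRT₁/P₁ = 0.992×8.314×470/178 = 21.8 L.
Adiabatic: T₂/T₁ = (P₂/P₁)^((γ−1)/γ) ⇒ T₂ = 470×(6.80)^0.400 = 1010 K; V₂ = 6.90 L.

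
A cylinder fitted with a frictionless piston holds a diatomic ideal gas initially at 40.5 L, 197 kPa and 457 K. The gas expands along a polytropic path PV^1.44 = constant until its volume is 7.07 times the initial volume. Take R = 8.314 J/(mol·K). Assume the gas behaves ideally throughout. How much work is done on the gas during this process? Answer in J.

-10500 J

n = P₁V₁/(RT₁) = 197×40.5/(8.314×457) = 2.10 mol.
Polytropic n=1.44: T₂ = T₁(V₁/V₂)^(n−1) = 457×(0.141)^0.44 = 193 K; P₂ = P₁(V₁/V₂)^n = 11.8 kPa.
W = (P₁V₁−P₂V₂)/(n−1) = (197×40.5−11.8×286)/0.44 = 10500 J.
Work done on the gas = −W_by = -10500 J.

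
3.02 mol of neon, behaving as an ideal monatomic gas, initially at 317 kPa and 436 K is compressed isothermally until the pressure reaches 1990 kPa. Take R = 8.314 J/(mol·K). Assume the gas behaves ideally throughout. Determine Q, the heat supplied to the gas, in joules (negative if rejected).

V₁ = nRT₁/P₁ = 3.02×8.314×436/317 = 34.5 L.
Isothermal: T stays 436 K; PV = const ⇒ V₂ = 5.50 L, P₂ = 1990 kPa.
ΔU = 0 (ideal gas, T constant).
W = nRT ln(V₂/V₁) = 3.02×8.314×436×ln(0.159) = -20100 J.
Q = ΔU + W = -20100 J.

-20100 J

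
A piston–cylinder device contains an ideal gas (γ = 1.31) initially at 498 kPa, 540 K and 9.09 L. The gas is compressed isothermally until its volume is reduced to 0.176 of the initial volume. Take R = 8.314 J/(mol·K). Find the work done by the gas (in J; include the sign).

-7860 J

n = P₁V₁/(RT₁) = 498×9.09/(8.314×540) = 1.01 mol.
Isothermal: T stays 540 K; PV = const ⇒ V₂ = 1.60 L, P₂ = 2830 kPa.
W = nRT ln(V₂/V₁) = 1.01×8.314×540×ln(0.176) = -7860 J.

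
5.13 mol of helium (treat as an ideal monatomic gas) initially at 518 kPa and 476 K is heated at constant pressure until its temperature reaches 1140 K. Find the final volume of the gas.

93.9 L

V₁ = nRT₁/P₁ = 5.13×8.314×476/518 = 39.2 L.
Isobaric: P stays 518 kPa; V/T = const ⇒ T₂ = 1140 K, V₂ = 93.9 L.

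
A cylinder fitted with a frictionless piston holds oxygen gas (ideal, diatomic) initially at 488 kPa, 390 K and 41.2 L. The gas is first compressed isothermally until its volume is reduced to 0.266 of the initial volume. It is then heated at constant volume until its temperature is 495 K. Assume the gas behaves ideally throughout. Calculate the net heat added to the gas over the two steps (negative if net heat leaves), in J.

-13100 J

n = P₁V₁/(RT₁) = 488×41.2/(8.314×390) = 6.20 mol.
Step 1 — Isothermal: T stays 390 K; PV = const ⇒ V₂ = 11.0 L, P₂ = 1830 kPa.
ΔU = 0 (ideal gas, T constant).
W = nRT ln(V₂/V₁) = 6.20×8.314×390×ln(0.266) = -26600 J.
Q = ΔU + W = -26600 J.
State after step 1: P = 1830 kPa, V = 11.0 L, T = 390 K.
Step 2 — Isochoric: V stays 11.0 L; P/T = const ⇒ T₂ = 495 K, P₂ = 2330 kPa.
W = 0 (no volume change).
ΔU = nCvΔT = 6.20×20.8×(495−390) = 13500 J.
Q = ΔU = 13500 J.
Net over both steps: W = -26600 J, Q = -13100 J, ΔU = 13500 J.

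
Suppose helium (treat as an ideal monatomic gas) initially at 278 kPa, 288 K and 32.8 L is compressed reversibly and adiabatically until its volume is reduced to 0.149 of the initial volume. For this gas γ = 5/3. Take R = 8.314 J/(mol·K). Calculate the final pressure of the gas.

Adiabatic: TV^(γ−1) = const ⇒ T₂ = 288×(6.71)^0.667 = 1020 K; PV^γ = const ⇒ P₂ = 6640 kPa.

6640 kPa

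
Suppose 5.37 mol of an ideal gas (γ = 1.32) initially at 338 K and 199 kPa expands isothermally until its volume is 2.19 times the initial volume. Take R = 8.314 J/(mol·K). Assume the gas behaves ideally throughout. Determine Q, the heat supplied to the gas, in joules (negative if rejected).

11800 J

V₁ = nRT₁/P₁ = 5.37×8.314×338/199 = 75.8 L.
Isothermal: T stays 338 K; PV = const ⇒ V₂ = 166 L, P₂ = 90.9 kPa.
ΔU = 0 (ideal gas, T constant).
W = nRT ln(V₂/V₁) = 5.37×8.314×338×ln(2.19) = 11800 J.
Q = ΔU + W = 11800 J.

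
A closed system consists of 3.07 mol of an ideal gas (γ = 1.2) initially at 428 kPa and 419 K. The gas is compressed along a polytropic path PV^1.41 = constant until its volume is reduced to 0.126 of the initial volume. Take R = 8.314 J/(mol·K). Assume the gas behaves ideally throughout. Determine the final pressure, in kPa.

V₁ = nRT₁/P₁ = 3.07×8.314×419/428 = 25.0 L.
Polytropic n=1.41: T₂ = T₁(V₁/V₂)^(n−1) = 419×(7.94)^0.41 = 980 K; P₂ = P₁(V₁/V₂)^n = 7940 kPa.

7940 kPa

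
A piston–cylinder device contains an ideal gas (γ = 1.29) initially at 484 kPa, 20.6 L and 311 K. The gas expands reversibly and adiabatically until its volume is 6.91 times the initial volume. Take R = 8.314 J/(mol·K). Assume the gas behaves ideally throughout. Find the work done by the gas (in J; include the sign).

14800 J

n = P₁V₁/(RT₁) = 484×20.6/(8.314×311) = 3.86 mol.
Adiabatic: TV^(γ−1) = const ⇒ T₂ = 311×(0.145)^0.290 = 178 K; PV^γ = const ⇒ P₂ = 40.0 kPa.
ΔU = nCvΔT = 3.86×28.7×(178−311) = -14800 J.
Q = 0 for an adiabatic process, so W = −ΔU = 14800 J.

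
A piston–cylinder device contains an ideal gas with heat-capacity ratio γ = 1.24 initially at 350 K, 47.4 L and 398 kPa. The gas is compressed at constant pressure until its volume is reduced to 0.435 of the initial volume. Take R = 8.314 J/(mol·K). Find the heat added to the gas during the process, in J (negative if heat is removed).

-55100 J

n = P₁V₁/(RT₁) = 398×47.4/(8.314×350) = 6.48 mol.
Isobaric: P stays 398 kPa; V/T = const ⇒ T₂ = 152 K, V₂ = 20.6 L.
W = PΔV = 398×(20.6−47.4) kPa·L = -10700 J.
ΔU = nCvΔT = 6.48×34.6×(152−350) = -44400 J.
Q = ΔU + W = nCpΔT = -55100 J.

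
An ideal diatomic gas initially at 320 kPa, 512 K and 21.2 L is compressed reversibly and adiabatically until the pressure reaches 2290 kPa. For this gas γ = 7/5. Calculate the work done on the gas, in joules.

n = P₁V₁/(RT₁) = 320×21.2/(8.314×512) = 1.59 mol.
Adiabatic: T₂/T₁ = (P₂/P₁)^((γ−1)/γ) ⇒ T₂ = 512×(7.16)^0.286 = 898 K; V₂ = 5.20 L.
ΔU = nCvΔT = 1.59×20.8×(898−512) = 12800 J.
Q = 0 for an adiabatic process, so W = −ΔU = -12800 J.
Work done on the gas = −W_by = 12800 J.

12800 J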